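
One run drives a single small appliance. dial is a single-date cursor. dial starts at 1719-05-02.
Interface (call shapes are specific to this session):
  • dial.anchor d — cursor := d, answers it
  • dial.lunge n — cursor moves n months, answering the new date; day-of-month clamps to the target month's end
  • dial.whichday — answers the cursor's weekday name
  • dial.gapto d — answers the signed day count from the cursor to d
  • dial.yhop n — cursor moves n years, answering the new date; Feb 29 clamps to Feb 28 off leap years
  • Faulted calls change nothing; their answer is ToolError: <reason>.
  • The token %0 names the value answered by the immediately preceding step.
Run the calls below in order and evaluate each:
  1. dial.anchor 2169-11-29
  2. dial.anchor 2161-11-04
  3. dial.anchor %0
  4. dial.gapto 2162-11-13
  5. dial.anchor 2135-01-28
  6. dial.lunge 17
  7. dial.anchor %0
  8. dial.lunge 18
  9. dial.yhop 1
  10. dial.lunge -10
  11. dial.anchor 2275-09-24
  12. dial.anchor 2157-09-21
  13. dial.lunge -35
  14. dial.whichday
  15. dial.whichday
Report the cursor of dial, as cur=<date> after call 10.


·→ anchor(2169-11-29)
·← 2169-11-29
·→ anchor(2161-11-04)
·← 2161-11-04
·→ anchor(%0)
·← 2161-11-04
·→ gapto(2162-11-13)
·← 374
·→ anchor(2135-01-28)
·← 2135-01-28
·→ lunge(17)
·← 2136-06-28
·→ anchor(%0)
·← 2136-06-28
·→ lunge(18)
·← 2137-12-28
·→ yhop(1)
·← 2138-12-28
·→ lunge(-10)
·← 2138-02-28
·→ anchor(2275-09-24)
·← 2275-09-24
·→ anchor(2157-09-21)
·← 2157-09-21
·→ lunge(-35)
·← 2154-10-21
·→ whichday()
·← Monday
·→ whichday()
·← Monday

Answer: cur=2138-02-28


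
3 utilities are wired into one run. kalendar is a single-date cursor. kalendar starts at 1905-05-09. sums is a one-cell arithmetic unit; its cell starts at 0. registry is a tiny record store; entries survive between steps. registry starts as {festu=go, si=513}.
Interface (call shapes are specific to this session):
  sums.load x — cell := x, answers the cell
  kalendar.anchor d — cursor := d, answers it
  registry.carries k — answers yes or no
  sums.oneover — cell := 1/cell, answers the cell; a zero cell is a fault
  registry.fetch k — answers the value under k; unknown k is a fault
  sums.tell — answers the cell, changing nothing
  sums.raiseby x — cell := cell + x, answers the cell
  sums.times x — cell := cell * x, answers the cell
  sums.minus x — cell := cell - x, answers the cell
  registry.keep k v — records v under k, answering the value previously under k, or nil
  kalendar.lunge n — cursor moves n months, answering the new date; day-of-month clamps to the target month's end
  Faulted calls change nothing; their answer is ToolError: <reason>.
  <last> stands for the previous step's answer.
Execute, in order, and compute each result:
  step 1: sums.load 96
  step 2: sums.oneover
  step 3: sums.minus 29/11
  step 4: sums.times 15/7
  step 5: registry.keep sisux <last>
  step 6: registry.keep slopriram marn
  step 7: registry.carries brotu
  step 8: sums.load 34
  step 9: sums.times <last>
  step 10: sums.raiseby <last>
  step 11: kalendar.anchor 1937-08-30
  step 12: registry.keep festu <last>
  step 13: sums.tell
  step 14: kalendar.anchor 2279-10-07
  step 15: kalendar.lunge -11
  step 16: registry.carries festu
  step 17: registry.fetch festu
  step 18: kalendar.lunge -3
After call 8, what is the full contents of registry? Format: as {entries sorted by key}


>> sums.load(x→96)
<< 96
>> sums.oneover()
<< 1/96
>> sums.minus(x→29/11)
<< -2773/1056
>> sums.times(x→15/7)
<< -13865/2464
>> registry.keep(k→sisux, v→<last>)
<< nil
>> registry.keep(k→slopriram, v→marn)
<< nil
>> registry.carries(k→brotu)
<< no
>> sums.load(x→34)
<< 34
>> sums.times(x→<last>)
<< 1156
>> sums.raiseby(x→<last>)
<< 2312
>> kalendar.anchor(d→1937-08-30)
<< 1937-08-30
>> registry.keep(k→festu, v→<last>)
<< go
>> sums.tell()
<< 2312
>> kalendar.anchor(d→2279-10-07)
<< 2279-10-07
>> kalendar.lunge(n→-11)
<< 2278-11-07
>> registry.carries(k→festu)
<< yes
>> registry.fetch(k→festu)
<< 1937-08-30
>> kalendar.lunge(n→-3)
<< 2278-08-07

Answer: {festu=go, si=513, sisux=-13865/2464, slopriram=marn}


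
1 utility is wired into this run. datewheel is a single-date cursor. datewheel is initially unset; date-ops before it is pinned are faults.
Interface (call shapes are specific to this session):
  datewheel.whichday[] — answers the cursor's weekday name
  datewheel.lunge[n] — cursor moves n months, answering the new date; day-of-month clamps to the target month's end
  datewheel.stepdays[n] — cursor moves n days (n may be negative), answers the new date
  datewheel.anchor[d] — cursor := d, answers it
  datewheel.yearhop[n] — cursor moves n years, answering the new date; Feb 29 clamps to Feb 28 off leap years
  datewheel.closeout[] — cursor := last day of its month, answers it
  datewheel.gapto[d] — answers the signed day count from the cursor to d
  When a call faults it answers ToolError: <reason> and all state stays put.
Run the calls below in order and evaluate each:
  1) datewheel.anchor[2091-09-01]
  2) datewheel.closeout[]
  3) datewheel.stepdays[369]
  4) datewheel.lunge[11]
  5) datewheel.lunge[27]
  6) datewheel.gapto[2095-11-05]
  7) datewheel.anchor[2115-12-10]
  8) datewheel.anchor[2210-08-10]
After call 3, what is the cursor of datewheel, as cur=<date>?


Answer: cur=2092-10-03

Derivation:
% 1. datewheel.anchor(d: 2091-09-01) : 2091-09-01
% 2. datewheel.closeout() : 2091-09-30
% 3. datewheel.stepdays(n: 369) : 2092-10-03
% 4. datewheel.lunge(n: 11) : 2093-09-03
% 5. datewheel.lunge(n: 27) : 2095-12-03
% 6. datewheel.gapto(d: 2095-11-05) : -28
% 7. datewheel.anchor(d: 2115-12-10) : 2115-12-10
% 8. datewheel.anchor(d: 2210-08-10) : 2210-08-10


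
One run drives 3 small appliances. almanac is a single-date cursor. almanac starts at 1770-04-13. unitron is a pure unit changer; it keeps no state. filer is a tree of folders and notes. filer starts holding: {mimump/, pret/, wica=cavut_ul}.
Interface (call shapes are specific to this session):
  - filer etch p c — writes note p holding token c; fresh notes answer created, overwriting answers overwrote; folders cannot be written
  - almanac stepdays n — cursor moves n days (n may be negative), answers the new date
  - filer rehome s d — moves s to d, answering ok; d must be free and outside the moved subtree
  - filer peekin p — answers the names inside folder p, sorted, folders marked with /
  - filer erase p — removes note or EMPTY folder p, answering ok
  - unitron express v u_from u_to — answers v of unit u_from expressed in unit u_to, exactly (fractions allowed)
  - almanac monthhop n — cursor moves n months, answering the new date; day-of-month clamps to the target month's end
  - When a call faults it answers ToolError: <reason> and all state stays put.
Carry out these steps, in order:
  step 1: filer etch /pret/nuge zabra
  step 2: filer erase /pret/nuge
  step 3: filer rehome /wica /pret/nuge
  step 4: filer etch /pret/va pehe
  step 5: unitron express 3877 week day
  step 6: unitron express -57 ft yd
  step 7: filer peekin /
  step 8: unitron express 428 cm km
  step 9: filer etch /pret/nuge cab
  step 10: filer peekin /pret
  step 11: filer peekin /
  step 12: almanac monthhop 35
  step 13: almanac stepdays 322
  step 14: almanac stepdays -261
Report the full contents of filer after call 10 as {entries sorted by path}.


// 1. filer etch(p: /pret/nuge, c: zabra) ~> created
// 2. filer erase(p: /pret/nuge) ~> ok
// 3. filer rehome(s: /wica, d: /pret/nuge) ~> ok
// 4. filer etch(p: /pret/va, c: pehe) ~> created
// 5. unitron express(v: 3877, u_from: week, u_to: day) ~> 27139
// 6. unitron express(v: -57, u_from: ft, u_to: yd) ~> -19
// 7. filer peekin(p: /) ~> [mimump/, pret/]
// 8. unitron express(v: 428, u_from: cm, u_to: km) ~> 107/25000
// 9. filer etch(p: /pret/nuge, c: cab) ~> overwrote
// 10. filer peekin(p: /pret) ~> [nuge, va]
// 11. filer peekin(p: /) ~> [mimump/, pret/]
// 12. almanac monthhop(n: 35) ~> 1773-03-13
// 13. almanac stepdays(n: 322) ~> 1774-01-29
// 14. almanac stepdays(n: -261) ~> 1773-05-13

Answer: {mimump/, pret/, pret/nuge=cab, pret/va=pehe}


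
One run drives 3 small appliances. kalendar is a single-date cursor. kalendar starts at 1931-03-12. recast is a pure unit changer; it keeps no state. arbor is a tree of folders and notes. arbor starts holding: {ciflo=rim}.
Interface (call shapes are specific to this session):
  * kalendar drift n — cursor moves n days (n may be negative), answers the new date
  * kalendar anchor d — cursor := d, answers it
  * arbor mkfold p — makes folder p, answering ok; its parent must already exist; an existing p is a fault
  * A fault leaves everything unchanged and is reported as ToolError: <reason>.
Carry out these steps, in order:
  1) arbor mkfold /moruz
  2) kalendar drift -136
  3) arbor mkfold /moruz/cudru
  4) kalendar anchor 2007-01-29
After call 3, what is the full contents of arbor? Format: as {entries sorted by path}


I use arbor mkfold on /moruz, giving ok.
I run kalendar drift on -136, and get 1930-10-27.
I try arbor mkfold on /moruz/cudru, yielding ok.
I use kalendar anchor on 2007-01-29, and see 2007-01-29.

Answer: {ciflo=rim, moruz/, moruz/cudru/}


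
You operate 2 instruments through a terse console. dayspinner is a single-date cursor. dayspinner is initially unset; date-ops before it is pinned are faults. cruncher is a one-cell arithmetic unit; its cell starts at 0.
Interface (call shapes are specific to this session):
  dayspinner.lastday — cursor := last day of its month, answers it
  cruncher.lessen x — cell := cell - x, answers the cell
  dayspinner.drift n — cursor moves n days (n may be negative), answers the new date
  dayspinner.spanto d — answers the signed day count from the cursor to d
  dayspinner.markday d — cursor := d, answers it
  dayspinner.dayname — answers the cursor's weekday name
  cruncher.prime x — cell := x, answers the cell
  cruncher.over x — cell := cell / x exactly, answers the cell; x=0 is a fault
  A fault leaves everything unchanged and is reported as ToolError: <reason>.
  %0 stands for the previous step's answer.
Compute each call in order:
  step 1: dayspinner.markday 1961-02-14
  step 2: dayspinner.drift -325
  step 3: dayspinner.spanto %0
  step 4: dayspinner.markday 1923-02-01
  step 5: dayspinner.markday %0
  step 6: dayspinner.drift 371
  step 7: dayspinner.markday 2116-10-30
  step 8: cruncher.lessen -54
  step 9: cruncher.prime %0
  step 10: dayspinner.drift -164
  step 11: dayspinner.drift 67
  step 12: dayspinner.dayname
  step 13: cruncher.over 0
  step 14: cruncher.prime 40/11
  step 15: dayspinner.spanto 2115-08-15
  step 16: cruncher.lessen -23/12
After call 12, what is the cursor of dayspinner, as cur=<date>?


Answer: cur=2116-07-25

Derivation:
→ dayspinner.markday(d: 1961-02-14)
← 1961-02-14
→ dayspinner.drift(n: -325)
← 1960-03-26
→ dayspinner.spanto(d: %0)
← 0
→ dayspinner.markday(d: 1923-02-01)
← 1923-02-01
→ dayspinner.markday(d: %0)
← 1923-02-01
→ dayspinner.drift(n: 371)
← 1924-02-07
→ dayspinner.markday(d: 2116-10-30)
← 2116-10-30
→ cruncher.lessen(x: -54)
← 54
→ cruncher.prime(x: %0)
← 54
→ dayspinner.drift(n: -164)
← 2116-05-19
→ dayspinner.drift(n: 67)
← 2116-07-25
→ dayspinner.dayname()
← Saturday
→ cruncher.over(x: 0)
← ToolError: division by zero
→ cruncher.prime(x: 40/11)
← 40/11
→ dayspinner.spanto(d: 2115-08-15)
← -345
→ cruncher.lessen(x: -23/12)
← 733/132


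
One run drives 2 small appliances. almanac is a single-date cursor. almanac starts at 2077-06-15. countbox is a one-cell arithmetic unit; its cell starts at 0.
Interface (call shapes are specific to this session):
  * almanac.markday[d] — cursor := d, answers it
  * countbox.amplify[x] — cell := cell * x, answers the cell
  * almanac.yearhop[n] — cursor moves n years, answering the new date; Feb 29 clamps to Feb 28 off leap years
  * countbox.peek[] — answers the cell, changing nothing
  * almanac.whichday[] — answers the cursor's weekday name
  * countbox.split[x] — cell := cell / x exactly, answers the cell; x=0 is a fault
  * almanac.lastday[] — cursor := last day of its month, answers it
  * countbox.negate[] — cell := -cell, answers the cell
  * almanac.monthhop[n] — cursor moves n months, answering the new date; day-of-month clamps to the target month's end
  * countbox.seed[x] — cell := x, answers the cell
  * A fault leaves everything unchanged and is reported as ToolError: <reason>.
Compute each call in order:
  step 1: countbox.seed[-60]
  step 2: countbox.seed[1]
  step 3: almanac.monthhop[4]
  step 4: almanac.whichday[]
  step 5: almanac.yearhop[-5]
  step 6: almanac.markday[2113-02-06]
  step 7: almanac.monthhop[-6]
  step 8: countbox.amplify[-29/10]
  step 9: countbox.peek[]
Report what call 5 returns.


% 1. seed(x→-60) -> -60
% 2. seed(x→1) -> 1
% 3. monthhop(n→4) -> 2077-10-15
% 4. whichday() -> Friday
% 5. yearhop(n→-5) -> 2072-10-15
% 6. markday(d→2113-02-06) -> 2113-02-06
% 7. monthhop(n→-6) -> 2112-08-06
% 8. amplify(x→-29/10) -> -29/10
% 9. peek() -> -29/10

Answer: 2072-10-15


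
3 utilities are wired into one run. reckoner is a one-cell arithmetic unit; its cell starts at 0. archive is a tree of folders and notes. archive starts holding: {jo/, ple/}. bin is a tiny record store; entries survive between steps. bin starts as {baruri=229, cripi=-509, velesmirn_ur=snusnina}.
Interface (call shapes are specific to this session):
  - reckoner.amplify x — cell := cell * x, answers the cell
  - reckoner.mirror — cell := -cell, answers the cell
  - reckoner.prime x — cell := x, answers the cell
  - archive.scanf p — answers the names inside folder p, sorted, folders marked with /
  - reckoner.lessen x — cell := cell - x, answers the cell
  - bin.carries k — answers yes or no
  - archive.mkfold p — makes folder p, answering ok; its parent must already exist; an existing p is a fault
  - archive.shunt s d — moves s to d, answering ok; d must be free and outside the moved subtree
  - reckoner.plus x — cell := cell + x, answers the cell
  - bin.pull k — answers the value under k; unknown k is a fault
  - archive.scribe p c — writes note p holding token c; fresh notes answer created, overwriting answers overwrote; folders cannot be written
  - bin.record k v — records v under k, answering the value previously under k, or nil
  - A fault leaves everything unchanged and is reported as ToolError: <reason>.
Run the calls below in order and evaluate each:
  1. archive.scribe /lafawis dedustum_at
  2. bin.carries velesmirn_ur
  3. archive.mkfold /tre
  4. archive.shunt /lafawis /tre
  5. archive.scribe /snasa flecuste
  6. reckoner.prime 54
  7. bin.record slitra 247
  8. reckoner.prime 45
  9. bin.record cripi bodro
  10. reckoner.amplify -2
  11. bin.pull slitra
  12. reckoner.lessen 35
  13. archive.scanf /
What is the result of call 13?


==> archive.scribe(p→/lafawis, c→dedustum_at)
<== created
==> bin.carries(k→velesmirn_ur)
<== yes
==> archive.mkfold(p→/tre)
<== ok
==> archive.shunt(s→/lafawis, d→/tre)
<== ToolError: exists
==> archive.scribe(p→/snasa, c→flecuste)
<== created
==> reckoner.prime(x→54)
<== 54
==> bin.record(k→slitra, v→247)
<== nil
==> reckoner.prime(x→45)
<== 45
==> bin.record(k→cripi, v→bodro)
<== -509
==> reckoner.amplify(x→-2)
<== -90
==> bin.pull(k→slitra)
<== 247
==> reckoner.lessen(x→35)
<== -125
==> archive.scanf(p→/)
<== [jo/, lafawis, ple/, snasa, tre/]

Answer: [jo/, lafawis, ple/, snasa, tre/]


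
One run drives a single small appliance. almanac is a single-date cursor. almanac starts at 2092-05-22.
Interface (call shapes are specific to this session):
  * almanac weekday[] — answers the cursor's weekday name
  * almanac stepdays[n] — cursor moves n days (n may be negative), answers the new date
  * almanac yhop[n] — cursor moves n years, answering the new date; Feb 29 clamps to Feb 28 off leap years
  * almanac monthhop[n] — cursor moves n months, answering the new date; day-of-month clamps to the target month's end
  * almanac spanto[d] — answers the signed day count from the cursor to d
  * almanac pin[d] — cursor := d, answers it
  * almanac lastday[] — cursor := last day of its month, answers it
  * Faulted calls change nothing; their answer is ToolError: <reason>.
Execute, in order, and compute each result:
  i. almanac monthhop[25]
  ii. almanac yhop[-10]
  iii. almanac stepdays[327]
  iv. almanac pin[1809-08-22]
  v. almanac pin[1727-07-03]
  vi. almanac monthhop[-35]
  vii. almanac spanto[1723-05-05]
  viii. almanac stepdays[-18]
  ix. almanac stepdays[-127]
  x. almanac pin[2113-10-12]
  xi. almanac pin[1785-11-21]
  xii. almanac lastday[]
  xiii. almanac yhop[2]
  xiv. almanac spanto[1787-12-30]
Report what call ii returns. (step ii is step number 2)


I invoke almanac monthhop(n→25), and observe 2094-06-22.
I invoke almanac yhop(n→-10): 2084-06-22.
I run almanac stepdays(n→327), and see 2085-05-15.
I try almanac pin(d→1809-08-22), and see 1809-08-22.
Now I run almanac pin(d→1727-07-03), and get 1727-07-03.
Invoking almanac monthhop(n→-35): 1724-08-03.
I try almanac spanto(d→1723-05-05), → -456.
I try almanac stepdays(n→-18), and observe 1724-07-16.
Calling almanac stepdays(n→-127), and get 1724-03-11.
I run almanac pin(d→2113-10-12), and observe 2113-10-12.
Now I run almanac pin(d→1785-11-21), and observe 1785-11-21.
I call almanac lastday: 1785-11-30.
Then almanac yhop(n→2), yielding 1787-11-30.
Using almanac spanto(d→1787-12-30), and get 30.

Answer: 2084-06-22


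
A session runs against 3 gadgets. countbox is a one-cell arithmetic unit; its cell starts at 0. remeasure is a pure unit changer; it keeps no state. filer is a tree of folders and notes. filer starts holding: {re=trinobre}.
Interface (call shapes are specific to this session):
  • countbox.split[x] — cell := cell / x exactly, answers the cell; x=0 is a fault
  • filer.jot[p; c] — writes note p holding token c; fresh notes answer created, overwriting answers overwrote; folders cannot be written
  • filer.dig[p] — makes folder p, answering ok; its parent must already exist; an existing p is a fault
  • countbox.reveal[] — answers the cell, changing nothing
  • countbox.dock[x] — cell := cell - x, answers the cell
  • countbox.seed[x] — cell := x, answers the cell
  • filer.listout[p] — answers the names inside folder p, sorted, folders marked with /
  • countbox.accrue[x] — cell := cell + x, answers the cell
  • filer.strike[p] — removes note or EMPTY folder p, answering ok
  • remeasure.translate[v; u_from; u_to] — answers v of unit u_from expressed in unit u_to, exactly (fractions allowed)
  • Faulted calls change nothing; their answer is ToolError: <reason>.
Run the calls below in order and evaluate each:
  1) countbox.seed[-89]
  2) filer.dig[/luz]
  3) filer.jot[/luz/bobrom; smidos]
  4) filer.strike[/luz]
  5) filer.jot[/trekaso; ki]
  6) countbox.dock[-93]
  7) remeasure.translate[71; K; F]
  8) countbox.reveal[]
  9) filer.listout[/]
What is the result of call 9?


Answer: [luz/, re, trekaso]

Derivation:
→ countbox.seed(x→-89)
← -89
→ filer.dig(p→/luz)
← ok
→ filer.jot(p→/luz/bobrom, c→smidos)
← created
→ filer.strike(p→/luz)
← ToolError: not empty
→ filer.jot(p→/trekaso, c→ki)
← created
→ countbox.dock(x→-93)
← 4
→ remeasure.translate(v→71, u_from→K, u_to→F)
← -33187/100
→ countbox.reveal()
← 4
→ filer.listout(p→/)
← [luz/, re, trekaso]


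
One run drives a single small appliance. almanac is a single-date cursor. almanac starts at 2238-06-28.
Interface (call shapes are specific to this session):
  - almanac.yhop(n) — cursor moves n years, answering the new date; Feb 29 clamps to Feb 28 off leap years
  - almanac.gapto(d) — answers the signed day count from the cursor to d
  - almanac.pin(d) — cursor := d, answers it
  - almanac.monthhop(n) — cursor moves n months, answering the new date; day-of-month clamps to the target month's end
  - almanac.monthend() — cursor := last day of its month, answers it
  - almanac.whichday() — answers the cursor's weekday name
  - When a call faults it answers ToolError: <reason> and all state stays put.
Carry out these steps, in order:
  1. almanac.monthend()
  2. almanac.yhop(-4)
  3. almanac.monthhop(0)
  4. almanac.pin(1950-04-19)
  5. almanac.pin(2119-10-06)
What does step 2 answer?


Answer: 2234-06-30

Derivation:
-- almanac.monthend() -> 2238-06-30
-- almanac.yhop(n→-4) -> 2234-06-30
-- almanac.monthhop(n→0) -> 2234-06-30
-- almanac.pin(d→1950-04-19) -> 1950-04-19
-- almanac.pin(d→2119-10-06) -> 2119-10-06


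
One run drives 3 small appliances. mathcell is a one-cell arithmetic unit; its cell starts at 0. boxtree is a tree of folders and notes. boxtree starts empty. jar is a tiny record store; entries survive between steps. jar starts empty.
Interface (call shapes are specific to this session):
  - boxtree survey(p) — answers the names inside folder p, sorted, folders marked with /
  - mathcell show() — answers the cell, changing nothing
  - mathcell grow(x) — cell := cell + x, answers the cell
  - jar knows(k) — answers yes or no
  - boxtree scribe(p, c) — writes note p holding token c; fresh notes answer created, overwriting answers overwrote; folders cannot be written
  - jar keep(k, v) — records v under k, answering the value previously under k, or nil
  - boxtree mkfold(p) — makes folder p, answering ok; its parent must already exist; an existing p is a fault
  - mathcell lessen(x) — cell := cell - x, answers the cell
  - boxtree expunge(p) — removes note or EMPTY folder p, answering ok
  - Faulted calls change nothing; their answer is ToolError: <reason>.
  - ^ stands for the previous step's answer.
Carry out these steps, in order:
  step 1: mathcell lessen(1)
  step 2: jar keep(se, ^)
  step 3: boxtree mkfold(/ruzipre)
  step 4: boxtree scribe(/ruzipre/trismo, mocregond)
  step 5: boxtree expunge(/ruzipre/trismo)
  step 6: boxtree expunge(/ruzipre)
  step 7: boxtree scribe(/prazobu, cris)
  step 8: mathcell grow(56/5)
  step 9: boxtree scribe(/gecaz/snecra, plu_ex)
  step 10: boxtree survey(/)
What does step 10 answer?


-> mathcell lessen(x: 1)
<- -1
-> jar keep(k: se, v: ^)
<- nil
-> boxtree mkfold(p: /ruzipre)
<- ok
-> boxtree scribe(p: /ruzipre/trismo, c: mocregond)
<- created
-> boxtree expunge(p: /ruzipre/trismo)
<- ok
-> boxtree expunge(p: /ruzipre)
<- ok
-> boxtree scribe(p: /prazobu, c: cris)
<- created
-> mathcell grow(x: 56/5)
<- 51/5
-> boxtree scribe(p: /gecaz/snecra, c: plu_ex)
<- ToolError: no parent
-> boxtree survey(p: /)
<- [prazobu]

Answer: [prazobu]


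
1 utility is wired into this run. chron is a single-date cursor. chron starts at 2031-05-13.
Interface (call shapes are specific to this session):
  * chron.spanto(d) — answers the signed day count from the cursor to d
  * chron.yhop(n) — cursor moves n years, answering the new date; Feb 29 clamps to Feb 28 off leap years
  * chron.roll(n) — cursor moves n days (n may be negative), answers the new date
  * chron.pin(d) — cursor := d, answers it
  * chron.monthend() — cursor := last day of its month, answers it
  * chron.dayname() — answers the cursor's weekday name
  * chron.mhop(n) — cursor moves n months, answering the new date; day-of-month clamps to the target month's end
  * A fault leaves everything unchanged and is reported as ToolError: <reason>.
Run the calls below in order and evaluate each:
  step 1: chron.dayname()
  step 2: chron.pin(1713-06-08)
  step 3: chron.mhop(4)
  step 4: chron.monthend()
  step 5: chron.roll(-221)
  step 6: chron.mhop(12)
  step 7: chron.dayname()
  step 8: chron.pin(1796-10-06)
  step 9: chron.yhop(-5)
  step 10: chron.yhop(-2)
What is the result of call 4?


Answer: 1713-10-31

Derivation:
;; 1. chron.dayname() -> Tuesday
;; 2. chron.pin(d=1713-06-08) -> 1713-06-08
;; 3. chron.mhop(n=4) -> 1713-10-08
;; 4. chron.monthend() -> 1713-10-31
;; 5. chron.roll(n=-221) -> 1713-03-24
;; 6. chron.mhop(n=12) -> 1714-03-24
;; 7. chron.dayname() -> Saturday
;; 8. chron.pin(d=1796-10-06) -> 1796-10-06
;; 9. chron.yhop(n=-5) -> 1791-10-06
;; 10. chron.yhop(n=-2) -> 1789-10-06


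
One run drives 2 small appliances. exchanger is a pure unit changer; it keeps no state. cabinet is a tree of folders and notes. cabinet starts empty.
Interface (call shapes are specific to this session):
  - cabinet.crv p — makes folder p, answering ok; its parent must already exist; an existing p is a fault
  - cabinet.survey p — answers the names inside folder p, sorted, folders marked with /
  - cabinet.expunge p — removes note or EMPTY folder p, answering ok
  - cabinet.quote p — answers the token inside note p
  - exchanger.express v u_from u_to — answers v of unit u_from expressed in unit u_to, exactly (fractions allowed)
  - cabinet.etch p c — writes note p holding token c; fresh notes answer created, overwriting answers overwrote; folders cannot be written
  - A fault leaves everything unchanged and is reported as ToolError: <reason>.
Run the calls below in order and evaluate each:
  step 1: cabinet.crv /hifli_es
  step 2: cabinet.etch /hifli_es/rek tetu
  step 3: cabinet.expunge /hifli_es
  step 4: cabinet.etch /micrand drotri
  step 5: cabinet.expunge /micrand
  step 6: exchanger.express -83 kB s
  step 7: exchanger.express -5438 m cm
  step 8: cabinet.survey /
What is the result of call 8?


I try cabinet.crv(p→/hifli_es), and see ok.
I try cabinet.etch(p→/hifli_es/rek, c→tetu): created.
I invoke cabinet.expunge(p→/hifli_es), → ToolError: not empty.
I run cabinet.etch(p→/micrand, c→drotri), which returns created.
I use cabinet.expunge(p→/micrand), giving ok.
I call exchanger.express(v→-83, u_from→kB, u_to→s), giving ToolError: incompatible units.
Now I run exchanger.express(v→-5438, u_from→m, u_to→cm), and see -543800.
I run cabinet.survey(p→/), and observe [hifli_es/].

Answer: [hifli_es/]


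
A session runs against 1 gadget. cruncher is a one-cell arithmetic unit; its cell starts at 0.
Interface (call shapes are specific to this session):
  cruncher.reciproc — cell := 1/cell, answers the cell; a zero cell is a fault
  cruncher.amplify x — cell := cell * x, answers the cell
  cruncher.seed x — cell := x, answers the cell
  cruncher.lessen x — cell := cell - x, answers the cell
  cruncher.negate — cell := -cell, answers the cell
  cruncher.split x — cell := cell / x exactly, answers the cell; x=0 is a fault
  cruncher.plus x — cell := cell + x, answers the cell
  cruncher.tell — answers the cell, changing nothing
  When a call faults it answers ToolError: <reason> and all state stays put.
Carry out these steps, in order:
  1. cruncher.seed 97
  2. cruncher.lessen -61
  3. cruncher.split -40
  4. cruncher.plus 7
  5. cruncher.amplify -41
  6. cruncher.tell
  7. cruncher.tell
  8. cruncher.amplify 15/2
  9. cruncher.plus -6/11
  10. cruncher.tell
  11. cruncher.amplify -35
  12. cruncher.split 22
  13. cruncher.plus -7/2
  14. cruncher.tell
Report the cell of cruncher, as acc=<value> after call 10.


==> cruncher.seed(97)
<== 97
==> cruncher.lessen(-61)
<== 158
==> cruncher.split(-40)
<== -79/20
==> cruncher.plus(7)
<== 61/20
==> cruncher.amplify(-41)
<== -2501/20
==> cruncher.tell()
<== -2501/20
==> cruncher.tell()
<== -2501/20
==> cruncher.amplify(15/2)
<== -7503/8
==> cruncher.plus(-6/11)
<== -82581/88
==> cruncher.tell()
<== -82581/88
==> cruncher.amplify(-35)
<== 2890335/88
==> cruncher.split(22)
<== 2890335/1936
==> cruncher.plus(-7/2)
<== 2883559/1936
==> cruncher.tell()
<== 2883559/1936

Answer: acc=-82581/88


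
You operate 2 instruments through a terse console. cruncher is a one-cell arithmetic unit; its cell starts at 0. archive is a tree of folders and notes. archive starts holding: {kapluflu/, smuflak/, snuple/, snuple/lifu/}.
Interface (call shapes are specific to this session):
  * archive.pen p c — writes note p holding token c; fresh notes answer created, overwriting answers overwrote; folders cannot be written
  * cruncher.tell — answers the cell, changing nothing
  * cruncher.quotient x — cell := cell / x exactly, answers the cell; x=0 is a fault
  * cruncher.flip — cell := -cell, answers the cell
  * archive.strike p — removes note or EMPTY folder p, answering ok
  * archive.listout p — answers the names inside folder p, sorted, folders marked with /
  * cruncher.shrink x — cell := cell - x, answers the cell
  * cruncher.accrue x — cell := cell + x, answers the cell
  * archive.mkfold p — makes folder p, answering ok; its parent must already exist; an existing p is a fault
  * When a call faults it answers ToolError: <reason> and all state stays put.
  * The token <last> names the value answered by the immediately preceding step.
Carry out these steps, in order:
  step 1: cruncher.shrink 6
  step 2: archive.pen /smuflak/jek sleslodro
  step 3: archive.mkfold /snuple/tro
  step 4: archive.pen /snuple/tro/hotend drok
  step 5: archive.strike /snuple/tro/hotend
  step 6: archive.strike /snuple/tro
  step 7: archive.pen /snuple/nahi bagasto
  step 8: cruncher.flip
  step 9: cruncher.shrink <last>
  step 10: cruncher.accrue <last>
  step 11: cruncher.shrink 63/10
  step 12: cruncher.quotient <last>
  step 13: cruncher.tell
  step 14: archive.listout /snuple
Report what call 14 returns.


Answer: [lifu/, nahi]

Derivation:
>> cruncher.shrink(x: 6)
<< -6
>> archive.pen(p: /smuflak/jek, c: sleslodro)
<< created
>> archive.mkfold(p: /snuple/tro)
<< ok
>> archive.pen(p: /snuple/tro/hotend, c: drok)
<< created
>> archive.strike(p: /snuple/tro/hotend)
<< ok
>> archive.strike(p: /snuple/tro)
<< ok
>> archive.pen(p: /snuple/nahi, c: bagasto)
<< created
>> cruncher.flip()
<< 6
>> cruncher.shrink(x: <last>)
<< 0
>> cruncher.accrue(x: <last>)
<< 0
>> cruncher.shrink(x: 63/10)
<< -63/10
>> cruncher.quotient(x: <last>)
<< 1
>> cruncher.tell()
<< 1
>> archive.listout(p: /snuple)
<< [lifu/, nahi]


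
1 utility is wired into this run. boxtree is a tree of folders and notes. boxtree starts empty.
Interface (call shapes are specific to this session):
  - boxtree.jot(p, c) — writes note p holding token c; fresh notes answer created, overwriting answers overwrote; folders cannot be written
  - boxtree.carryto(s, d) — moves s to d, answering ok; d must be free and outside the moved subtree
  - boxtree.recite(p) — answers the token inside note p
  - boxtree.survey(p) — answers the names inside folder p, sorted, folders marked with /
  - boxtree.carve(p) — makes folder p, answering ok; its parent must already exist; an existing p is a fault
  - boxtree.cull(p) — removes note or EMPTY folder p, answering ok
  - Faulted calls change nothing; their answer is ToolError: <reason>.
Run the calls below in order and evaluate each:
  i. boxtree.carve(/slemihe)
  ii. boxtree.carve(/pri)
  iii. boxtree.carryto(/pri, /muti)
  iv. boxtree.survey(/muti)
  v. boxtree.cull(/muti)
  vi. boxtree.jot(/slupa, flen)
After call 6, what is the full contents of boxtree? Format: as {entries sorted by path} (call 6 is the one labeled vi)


Answer: {slemihe/, slupa=flen}

Derivation:
I use carve using p='/slemihe', and get ok.
Invoking carve using p='/pri', which returns ok.
I use carryto using s='/pri', d='/muti', — result: ok.
I use survey using p='/muti', and observe [].
I use cull using p='/muti', and see ok.
Calling jot using p='/slupa', c='flen', giving created.


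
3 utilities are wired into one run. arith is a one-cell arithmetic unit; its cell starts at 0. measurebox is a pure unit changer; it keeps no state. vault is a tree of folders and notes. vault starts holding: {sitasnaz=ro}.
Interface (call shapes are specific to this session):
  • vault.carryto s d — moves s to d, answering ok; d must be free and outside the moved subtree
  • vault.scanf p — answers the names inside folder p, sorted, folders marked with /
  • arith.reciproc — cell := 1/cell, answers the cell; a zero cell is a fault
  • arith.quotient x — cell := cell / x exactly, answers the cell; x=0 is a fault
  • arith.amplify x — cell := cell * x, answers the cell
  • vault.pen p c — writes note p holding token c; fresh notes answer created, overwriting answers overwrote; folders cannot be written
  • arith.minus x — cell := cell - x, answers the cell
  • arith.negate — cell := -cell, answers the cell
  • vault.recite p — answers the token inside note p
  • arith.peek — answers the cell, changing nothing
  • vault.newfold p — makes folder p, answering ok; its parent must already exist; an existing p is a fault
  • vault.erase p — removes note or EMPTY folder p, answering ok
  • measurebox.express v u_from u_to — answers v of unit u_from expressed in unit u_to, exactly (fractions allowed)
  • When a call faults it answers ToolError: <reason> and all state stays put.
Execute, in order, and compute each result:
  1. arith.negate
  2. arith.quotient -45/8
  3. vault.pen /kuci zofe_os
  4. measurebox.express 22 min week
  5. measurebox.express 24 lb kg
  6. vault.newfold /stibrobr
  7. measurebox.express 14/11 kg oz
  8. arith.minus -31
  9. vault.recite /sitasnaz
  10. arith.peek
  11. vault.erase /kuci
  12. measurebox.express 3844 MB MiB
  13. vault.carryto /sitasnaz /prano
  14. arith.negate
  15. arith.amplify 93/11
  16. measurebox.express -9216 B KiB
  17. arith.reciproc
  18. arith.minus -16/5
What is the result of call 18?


I try arith.negate, and see 0.
I try arith.quotient on -45/8, — result: 0.
I try vault.pen on /kuci, zofe_os, yielding created.
Using measurebox.express on 22, min, week, and see 11/5040.
Using measurebox.express on 24, lb, kg, — result: 136077711/12500000.
I run vault.newfold on /stibrobr, yielding ok.
I run measurebox.express on 14/11, kg, oz: 3200000000/71278801.
Using arith.minus on -31, — result: 31.
Invoking vault.recite on /sitasnaz, giving ro.
Then arith.peek, yielding 31.
I invoke vault.erase on /kuci, — result: ok.
Next I call measurebox.express on 3844, MB, MiB, → 15015625/4096.
I invoke vault.carryto on /sitasnaz, /prano, yielding ok.
I invoke arith.negate, which returns -31.
I run arith.amplify on 93/11, which returns -2883/11.
Then measurebox.express on -9216, B, KiB, yielding -9.
I use arith.reciproc, and get -11/2883.
Next I call arith.minus on -16/5, yielding 46073/14415.

Answer: 46073/14415


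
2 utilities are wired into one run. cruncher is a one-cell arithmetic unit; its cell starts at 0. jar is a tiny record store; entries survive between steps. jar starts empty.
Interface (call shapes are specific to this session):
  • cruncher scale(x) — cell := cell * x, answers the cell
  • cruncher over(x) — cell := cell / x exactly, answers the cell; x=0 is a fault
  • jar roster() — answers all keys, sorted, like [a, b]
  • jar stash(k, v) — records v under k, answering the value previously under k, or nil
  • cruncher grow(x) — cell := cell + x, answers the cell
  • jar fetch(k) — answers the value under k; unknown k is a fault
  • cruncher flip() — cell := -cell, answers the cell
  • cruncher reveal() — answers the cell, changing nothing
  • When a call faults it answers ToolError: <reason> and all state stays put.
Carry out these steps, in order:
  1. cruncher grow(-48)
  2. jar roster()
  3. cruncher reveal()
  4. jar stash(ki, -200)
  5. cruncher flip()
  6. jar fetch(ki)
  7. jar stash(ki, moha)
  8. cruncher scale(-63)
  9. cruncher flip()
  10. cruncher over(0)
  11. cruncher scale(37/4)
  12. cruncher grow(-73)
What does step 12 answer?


Answer: 27899

Derivation:
CALL cruncher grow[x='-48']
RET  -48
CALL jar roster[]
RET  []
CALL cruncher reveal[]
RET  -48
CALL jar stash[k='ki'; v='-200']
RET  nil
CALL cruncher flip[]
RET  48
CALL jar fetch[k='ki']
RET  -200
CALL jar stash[k='ki'; v='moha']
RET  -200
CALL cruncher scale[x='-63']
RET  -3024
CALL cruncher flip[]
RET  3024
CALL cruncher over[x='0']
RET  ToolError: division by zero
CALL cruncher scale[x='37/4']
RET  27972
CALL cruncher grow[x='-73']
RET  27899


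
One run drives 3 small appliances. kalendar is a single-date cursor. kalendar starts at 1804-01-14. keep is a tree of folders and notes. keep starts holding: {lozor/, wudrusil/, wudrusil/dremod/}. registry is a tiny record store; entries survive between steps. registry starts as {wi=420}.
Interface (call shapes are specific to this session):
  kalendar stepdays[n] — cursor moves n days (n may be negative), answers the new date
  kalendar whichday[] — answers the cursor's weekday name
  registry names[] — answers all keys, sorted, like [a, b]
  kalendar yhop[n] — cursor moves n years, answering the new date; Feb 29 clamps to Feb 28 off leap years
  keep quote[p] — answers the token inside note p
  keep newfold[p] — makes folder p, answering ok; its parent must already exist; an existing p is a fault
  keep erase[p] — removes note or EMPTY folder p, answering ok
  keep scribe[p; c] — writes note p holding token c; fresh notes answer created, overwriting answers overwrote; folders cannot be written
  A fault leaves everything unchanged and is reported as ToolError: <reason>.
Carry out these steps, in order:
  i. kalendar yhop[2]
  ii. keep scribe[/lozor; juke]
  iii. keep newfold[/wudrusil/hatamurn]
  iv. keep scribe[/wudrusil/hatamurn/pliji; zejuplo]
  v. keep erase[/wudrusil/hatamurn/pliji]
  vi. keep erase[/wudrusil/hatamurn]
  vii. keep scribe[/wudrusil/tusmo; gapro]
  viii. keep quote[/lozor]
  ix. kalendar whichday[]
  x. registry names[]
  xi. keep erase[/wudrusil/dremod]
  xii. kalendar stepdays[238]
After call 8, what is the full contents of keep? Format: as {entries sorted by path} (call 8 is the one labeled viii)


;; 1. kalendar yhop(2) => 1806-01-14
;; 2. keep scribe(/lozor, juke) => ToolError: is a directory
;; 3. keep newfold(/wudrusil/hatamurn) => ok
;; 4. keep scribe(/wudrusil/hatamurn/pliji, zejuplo) => created
;; 5. keep erase(/wudrusil/hatamurn/pliji) => ok
;; 6. keep erase(/wudrusil/hatamurn) => ok
;; 7. keep scribe(/wudrusil/tusmo, gapro) => created
;; 8. keep quote(/lozor) => ToolError: is a directory
;; 9. kalendar whichday() => Tuesday
;; 10. registry names() => [wi]
;; 11. keep erase(/wudrusil/dremod) => ok
;; 12. kalendar stepdays(238) => 1806-09-09

Answer: {lozor/, wudrusil/, wudrusil/dremod/, wudrusil/tusmo=gapro}


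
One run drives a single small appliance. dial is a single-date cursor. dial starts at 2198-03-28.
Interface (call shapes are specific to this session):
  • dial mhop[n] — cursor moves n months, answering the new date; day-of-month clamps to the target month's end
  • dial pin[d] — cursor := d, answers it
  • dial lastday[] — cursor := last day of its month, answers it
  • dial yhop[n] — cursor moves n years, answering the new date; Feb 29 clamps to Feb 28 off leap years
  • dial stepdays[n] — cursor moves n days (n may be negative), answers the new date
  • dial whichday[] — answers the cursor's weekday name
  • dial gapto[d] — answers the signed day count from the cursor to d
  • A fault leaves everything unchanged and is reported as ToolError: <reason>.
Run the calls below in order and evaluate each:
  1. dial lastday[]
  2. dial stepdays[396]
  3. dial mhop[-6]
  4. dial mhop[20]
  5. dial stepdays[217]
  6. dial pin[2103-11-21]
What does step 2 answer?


Answer: 2199-05-01

Derivation:
>>> dial lastday
= 2198-03-31
>>> dial stepdays n=396
= 2199-05-01
>>> dial mhop n=-6
= 2198-11-01
>>> dial mhop n=20
= 2200-07-01
>>> dial stepdays n=217
= 2201-02-03
>>> dial pin d=2103-11-21
= 2103-11-21


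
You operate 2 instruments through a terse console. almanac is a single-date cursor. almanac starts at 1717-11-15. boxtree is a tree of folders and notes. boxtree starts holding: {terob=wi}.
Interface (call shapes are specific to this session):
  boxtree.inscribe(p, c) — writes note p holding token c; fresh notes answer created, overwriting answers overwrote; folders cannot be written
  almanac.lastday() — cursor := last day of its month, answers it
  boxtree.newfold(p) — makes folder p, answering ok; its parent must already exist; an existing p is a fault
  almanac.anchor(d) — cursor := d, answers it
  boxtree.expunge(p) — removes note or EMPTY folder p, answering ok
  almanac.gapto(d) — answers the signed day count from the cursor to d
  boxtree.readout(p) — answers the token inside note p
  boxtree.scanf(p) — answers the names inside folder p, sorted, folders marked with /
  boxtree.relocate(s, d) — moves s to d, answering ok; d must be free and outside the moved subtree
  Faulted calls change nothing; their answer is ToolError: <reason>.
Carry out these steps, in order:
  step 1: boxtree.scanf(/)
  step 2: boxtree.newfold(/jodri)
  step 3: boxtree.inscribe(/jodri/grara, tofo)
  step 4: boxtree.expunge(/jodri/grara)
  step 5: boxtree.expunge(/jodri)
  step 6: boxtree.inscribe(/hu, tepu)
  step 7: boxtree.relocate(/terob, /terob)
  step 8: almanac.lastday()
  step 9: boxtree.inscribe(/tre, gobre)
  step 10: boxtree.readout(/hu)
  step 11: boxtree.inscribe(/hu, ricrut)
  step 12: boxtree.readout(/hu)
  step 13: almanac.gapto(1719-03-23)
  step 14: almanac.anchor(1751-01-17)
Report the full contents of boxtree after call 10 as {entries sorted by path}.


→ boxtree.scanf(/)
← [terob]
→ boxtree.newfold(/jodri)
← ok
→ boxtree.inscribe(/jodri/grara, tofo)
← created
→ boxtree.expunge(/jodri/grara)
← ok
→ boxtree.expunge(/jodri)
← ok
→ boxtree.inscribe(/hu, tepu)
← created
→ boxtree.relocate(/terob, /terob)
← ToolError: exists
→ almanac.lastday()
← 1717-11-30
→ boxtree.inscribe(/tre, gobre)
← created
→ boxtree.readout(/hu)
← tepu
→ boxtree.inscribe(/hu, ricrut)
← overwrote
→ boxtree.readout(/hu)
← ricrut
→ almanac.gapto(1719-03-23)
← 478
→ almanac.anchor(1751-01-17)
← 1751-01-17

Answer: {hu=tepu, terob=wi, tre=gobre}
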